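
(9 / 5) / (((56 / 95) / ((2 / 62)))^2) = 16245 / 3013696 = 0.01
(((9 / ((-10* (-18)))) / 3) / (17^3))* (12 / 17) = 1 / 417605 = 0.00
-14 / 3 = -4.67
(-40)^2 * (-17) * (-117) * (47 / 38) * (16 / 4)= 299145600 / 19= 15744505.26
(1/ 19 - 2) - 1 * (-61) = 1122/ 19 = 59.05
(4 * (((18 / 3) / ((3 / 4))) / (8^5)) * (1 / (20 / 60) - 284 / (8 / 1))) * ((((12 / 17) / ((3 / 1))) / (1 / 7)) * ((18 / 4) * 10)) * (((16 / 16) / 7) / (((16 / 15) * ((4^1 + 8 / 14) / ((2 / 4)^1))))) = -307125 / 8912896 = -0.03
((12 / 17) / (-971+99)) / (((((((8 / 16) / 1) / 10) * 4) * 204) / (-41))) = 205 / 252008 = 0.00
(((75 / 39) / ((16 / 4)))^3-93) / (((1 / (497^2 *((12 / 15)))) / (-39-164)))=3726168649.74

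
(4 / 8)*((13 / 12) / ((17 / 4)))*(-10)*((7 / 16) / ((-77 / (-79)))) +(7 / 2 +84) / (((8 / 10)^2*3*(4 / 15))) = 12230795 / 71808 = 170.33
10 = 10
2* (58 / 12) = 29 / 3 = 9.67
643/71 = 9.06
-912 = -912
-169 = -169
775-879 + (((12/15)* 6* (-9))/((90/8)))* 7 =-3272/25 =-130.88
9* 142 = 1278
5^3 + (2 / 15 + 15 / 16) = 30257 / 240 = 126.07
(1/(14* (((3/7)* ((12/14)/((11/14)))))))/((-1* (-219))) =11/15768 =0.00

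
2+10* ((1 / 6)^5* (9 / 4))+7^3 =596165 / 1728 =345.00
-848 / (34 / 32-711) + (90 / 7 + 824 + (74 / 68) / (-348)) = 788434186355 / 940797816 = 838.05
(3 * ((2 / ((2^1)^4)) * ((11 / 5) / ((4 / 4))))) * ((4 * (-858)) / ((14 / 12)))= -84942 / 35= -2426.91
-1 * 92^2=-8464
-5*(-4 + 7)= -15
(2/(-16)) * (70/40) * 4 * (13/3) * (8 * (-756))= 22932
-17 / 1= -17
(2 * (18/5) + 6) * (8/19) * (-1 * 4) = -2112/95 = -22.23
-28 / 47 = -0.60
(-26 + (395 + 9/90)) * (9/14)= 33219/140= 237.28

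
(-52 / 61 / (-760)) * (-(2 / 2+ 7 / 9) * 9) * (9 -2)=-0.13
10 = 10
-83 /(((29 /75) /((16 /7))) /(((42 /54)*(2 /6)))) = -33200 /261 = -127.20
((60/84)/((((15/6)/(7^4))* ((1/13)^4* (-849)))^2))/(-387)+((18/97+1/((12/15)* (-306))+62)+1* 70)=-35446547031663365059/18399541142520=-1926490.82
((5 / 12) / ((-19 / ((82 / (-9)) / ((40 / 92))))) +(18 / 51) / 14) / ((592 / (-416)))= -1538849 / 4517478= -0.34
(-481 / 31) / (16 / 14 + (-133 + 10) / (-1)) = -3367 / 26939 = -0.12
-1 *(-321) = 321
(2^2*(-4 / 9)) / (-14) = 8 / 63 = 0.13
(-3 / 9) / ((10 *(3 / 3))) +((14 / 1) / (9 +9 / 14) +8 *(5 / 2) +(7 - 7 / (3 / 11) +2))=1283 / 270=4.75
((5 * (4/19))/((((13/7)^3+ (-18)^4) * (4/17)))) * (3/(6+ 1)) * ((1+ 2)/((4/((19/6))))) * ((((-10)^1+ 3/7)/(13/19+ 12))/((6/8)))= -151487/3471264226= -0.00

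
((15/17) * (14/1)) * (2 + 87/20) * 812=1082802/17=63694.24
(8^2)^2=4096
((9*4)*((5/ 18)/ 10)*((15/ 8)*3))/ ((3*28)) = 15/ 224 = 0.07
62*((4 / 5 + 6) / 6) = 1054 / 15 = 70.27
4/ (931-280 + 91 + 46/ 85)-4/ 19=-61501/ 299801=-0.21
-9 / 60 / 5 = -3 / 100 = -0.03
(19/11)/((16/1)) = 19/176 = 0.11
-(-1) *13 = 13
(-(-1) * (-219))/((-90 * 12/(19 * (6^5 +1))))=10786699/360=29963.05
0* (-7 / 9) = 0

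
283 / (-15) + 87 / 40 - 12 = -3443 / 120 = -28.69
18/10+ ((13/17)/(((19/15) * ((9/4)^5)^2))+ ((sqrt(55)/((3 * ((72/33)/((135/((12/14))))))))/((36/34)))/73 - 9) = -13514435551076/1877052269205+ 6545 * sqrt(55)/21024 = -4.89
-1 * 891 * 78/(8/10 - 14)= 5265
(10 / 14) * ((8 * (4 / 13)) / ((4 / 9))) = 360 / 91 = 3.96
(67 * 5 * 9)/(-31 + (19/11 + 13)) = -33165/179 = -185.28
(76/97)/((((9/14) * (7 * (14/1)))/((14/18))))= 0.01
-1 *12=-12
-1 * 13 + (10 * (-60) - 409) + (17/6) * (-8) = -3134/3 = -1044.67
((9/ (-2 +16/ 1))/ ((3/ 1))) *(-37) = -7.93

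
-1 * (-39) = 39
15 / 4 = 3.75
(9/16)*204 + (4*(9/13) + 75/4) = 3543/26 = 136.27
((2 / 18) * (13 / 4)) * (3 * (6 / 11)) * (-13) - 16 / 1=-521 / 22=-23.68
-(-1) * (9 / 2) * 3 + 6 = 39 / 2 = 19.50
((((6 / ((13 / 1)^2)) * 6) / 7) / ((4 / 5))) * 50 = 1.90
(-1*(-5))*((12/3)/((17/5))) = 100/17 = 5.88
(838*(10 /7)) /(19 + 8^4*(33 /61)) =511180 /954289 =0.54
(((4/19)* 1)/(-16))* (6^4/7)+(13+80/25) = 9153/665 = 13.76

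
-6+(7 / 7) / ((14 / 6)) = -39 / 7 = -5.57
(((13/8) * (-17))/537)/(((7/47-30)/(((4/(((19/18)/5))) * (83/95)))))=2586363/90660457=0.03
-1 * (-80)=80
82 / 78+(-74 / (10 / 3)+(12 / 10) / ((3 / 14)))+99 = 16273 / 195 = 83.45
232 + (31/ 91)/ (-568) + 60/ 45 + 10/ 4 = 36569167/ 155064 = 235.83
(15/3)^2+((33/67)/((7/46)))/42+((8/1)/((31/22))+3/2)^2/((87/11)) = 34684065209/1097927124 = 31.59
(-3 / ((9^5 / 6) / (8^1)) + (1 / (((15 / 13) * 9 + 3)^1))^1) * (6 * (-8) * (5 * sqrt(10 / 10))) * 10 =-173.46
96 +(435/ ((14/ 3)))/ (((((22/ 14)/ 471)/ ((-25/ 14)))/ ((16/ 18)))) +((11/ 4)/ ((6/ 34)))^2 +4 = -487922587/ 11088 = -44004.56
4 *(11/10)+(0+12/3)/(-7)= 134/35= 3.83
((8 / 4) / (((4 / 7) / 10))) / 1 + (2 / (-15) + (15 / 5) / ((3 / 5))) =598 / 15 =39.87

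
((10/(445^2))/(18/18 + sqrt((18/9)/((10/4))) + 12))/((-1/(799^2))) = -16598426/6661561 + 2553604 *sqrt(5)/33307805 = -2.32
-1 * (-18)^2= -324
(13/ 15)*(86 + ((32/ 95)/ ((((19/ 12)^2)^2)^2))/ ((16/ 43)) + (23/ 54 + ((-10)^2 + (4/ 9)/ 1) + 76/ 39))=213888843996472057/ 1306885176004950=163.66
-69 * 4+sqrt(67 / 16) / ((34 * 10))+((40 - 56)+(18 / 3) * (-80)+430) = -342+sqrt(67) / 1360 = -341.99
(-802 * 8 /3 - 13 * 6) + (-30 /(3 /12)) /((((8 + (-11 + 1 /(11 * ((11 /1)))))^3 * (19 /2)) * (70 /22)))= -5244208658372 /2365966659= -2216.52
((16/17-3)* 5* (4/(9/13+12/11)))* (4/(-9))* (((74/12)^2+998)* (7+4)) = 8213545340/70227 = 116957.09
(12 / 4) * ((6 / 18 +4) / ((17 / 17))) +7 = 20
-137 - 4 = -141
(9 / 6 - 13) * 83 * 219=-418071 / 2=-209035.50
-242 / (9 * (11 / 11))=-242 / 9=-26.89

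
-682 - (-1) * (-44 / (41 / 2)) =-28050 / 41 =-684.15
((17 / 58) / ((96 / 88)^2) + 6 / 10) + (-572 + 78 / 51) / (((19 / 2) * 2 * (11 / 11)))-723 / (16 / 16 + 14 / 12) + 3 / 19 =-63601792741 / 175350240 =-362.71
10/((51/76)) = 760/51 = 14.90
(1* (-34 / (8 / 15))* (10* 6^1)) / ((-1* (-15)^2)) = 17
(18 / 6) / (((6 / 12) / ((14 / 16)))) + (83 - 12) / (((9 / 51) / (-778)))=-3756121 / 12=-313010.08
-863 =-863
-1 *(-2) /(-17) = -2 /17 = -0.12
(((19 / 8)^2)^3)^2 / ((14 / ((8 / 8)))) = 2213314919066161 / 962072674304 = 2300.57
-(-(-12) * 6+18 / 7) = -522 / 7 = -74.57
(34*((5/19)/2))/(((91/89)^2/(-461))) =-310384385/157339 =-1972.71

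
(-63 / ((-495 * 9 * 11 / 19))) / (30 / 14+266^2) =931 / 2696946615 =0.00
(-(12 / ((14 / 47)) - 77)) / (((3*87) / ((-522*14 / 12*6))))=-514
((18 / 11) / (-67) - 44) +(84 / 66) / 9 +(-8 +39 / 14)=-4559273 / 92862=-49.10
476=476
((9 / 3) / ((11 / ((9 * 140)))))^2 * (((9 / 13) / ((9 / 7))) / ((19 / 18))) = 1800338400 / 29887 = 60238.18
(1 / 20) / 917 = 1 / 18340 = 0.00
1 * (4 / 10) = 2 / 5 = 0.40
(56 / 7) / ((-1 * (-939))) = 8 / 939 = 0.01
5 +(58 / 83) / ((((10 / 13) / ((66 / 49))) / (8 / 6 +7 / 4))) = 356789 / 40670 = 8.77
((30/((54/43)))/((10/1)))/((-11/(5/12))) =-215/2376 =-0.09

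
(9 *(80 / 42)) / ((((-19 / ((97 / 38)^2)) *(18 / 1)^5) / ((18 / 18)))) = -0.00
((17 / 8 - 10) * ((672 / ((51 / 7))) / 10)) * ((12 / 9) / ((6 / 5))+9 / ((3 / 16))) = -17836 / 5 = -3567.20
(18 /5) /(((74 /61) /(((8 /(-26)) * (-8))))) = 17568 /2405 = 7.30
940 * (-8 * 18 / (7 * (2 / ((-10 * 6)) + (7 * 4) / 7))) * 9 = -36547200 / 833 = -43874.19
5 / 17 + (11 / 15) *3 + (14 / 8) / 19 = 16707 / 6460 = 2.59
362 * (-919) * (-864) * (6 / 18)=95811264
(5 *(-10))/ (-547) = 50/ 547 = 0.09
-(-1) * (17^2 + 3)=292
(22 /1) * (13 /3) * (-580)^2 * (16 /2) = 769683200 /3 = 256561066.67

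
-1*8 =-8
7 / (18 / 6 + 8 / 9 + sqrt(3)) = 2205 / 982 - 567 * sqrt(3) / 982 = 1.25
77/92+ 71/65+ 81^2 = 39246317/5980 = 6562.93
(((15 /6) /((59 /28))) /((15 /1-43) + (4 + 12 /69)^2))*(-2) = 0.22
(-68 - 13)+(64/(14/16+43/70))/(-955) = -6454991/79647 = -81.04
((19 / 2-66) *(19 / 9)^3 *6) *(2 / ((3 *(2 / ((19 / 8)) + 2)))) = -748.17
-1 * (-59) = 59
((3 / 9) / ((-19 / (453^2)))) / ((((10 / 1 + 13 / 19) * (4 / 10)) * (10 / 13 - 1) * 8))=1482065 / 3248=456.30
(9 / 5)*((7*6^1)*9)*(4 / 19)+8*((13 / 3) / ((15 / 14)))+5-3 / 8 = 1232723 / 6840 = 180.22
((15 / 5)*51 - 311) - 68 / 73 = -11602 / 73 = -158.93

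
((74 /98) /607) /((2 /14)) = 37 /4249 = 0.01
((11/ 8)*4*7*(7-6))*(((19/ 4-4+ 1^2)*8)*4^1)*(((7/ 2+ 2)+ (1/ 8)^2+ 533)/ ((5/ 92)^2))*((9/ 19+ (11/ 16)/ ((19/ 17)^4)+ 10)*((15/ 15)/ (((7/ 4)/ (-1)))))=-6389762320744803/ 2606420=-2451547456.18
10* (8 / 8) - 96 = -86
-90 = -90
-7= -7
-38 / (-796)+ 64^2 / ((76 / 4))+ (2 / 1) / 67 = 109263247 / 506654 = 215.66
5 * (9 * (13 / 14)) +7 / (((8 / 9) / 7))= 5427 / 56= 96.91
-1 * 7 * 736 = -5152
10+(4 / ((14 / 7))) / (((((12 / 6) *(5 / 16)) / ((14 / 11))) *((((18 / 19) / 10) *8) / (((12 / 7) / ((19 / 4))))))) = 394 / 33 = 11.94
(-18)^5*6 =-11337408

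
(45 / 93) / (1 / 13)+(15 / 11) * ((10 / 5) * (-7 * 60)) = -388455 / 341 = -1139.16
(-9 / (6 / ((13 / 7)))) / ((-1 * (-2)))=-39 / 28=-1.39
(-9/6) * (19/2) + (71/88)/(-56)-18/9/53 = -14.30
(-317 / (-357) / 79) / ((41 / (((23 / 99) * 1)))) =7291 / 114475977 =0.00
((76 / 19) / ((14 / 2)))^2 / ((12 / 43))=172 / 147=1.17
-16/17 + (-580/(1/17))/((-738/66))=1841852/2091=880.85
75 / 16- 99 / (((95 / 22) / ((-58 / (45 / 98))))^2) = -2751960108629 / 32490000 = -84701.76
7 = 7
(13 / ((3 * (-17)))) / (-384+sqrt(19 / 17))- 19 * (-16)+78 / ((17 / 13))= 363.65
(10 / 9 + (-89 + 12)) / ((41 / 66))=-15026 / 123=-122.16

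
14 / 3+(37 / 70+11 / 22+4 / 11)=6998 / 1155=6.06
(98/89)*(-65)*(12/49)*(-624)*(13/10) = 1265472/89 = 14218.79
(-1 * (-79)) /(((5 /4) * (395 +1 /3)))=474 /2965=0.16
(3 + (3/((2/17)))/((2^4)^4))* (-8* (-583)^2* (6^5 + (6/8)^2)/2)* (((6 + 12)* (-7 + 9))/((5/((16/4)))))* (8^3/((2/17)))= -508924889057523015/128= -3975975695761898.55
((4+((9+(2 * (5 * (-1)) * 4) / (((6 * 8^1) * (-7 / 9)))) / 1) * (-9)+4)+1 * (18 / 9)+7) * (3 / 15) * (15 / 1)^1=-3093 / 14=-220.93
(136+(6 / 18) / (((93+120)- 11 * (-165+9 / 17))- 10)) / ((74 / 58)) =404737717 / 3796977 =106.59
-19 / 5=-3.80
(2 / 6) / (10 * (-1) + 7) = -0.11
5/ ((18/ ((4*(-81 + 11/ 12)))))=-88.98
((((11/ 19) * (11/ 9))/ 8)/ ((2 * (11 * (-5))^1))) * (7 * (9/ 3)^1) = -77/ 4560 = -0.02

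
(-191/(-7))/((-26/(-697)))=133127/182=731.47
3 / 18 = 1 / 6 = 0.17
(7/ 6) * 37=259/ 6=43.17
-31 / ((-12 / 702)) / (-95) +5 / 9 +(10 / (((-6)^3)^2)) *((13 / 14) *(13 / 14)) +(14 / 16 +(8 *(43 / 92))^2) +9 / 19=-736205319917 / 229780333440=-3.20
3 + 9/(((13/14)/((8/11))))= 1437/143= 10.05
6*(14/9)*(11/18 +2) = 658/27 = 24.37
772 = 772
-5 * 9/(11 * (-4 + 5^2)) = -15/77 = -0.19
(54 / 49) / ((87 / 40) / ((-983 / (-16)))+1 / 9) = 2388690 / 317569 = 7.52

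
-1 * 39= -39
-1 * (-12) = 12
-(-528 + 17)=511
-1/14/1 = -1/14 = -0.07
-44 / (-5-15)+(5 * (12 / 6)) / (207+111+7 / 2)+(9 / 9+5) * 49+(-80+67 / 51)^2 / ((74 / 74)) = 54252051518 / 8362215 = 6487.76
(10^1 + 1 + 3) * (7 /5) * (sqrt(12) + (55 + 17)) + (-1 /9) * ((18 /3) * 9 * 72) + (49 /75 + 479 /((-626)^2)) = 196 * sqrt(3) /5 + 28798611289 /29390700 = 1047.75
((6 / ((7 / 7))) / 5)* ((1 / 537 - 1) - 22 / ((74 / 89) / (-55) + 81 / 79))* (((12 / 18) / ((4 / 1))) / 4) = -2388960367 / 2097785130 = -1.14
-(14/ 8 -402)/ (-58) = -1601/ 232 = -6.90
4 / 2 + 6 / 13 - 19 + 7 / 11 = -2274 / 143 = -15.90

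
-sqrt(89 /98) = -sqrt(178) /14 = -0.95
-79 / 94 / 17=-79 / 1598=-0.05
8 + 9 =17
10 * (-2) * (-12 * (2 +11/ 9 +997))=720160/ 3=240053.33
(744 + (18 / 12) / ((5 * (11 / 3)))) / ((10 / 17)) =1391433 / 1100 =1264.94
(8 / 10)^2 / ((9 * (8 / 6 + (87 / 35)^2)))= 784 / 82821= 0.01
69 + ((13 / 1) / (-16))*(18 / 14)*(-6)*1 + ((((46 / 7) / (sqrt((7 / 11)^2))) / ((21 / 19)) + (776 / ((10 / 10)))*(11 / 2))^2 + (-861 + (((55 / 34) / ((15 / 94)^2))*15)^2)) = 47009474831279713 / 2448040392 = 19202899.99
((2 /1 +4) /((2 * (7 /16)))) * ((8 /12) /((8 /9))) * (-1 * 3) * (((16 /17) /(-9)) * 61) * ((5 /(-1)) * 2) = -117120 /119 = -984.20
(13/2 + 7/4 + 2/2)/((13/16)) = 148/13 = 11.38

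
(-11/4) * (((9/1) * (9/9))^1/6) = -33/8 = -4.12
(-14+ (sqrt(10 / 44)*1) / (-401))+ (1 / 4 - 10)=-95 / 4 - sqrt(110) / 8822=-23.75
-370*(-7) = 2590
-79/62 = -1.27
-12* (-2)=24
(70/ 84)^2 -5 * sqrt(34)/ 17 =25/ 36 -5 * sqrt(34)/ 17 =-1.02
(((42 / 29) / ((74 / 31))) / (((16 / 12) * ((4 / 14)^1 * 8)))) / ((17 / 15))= 205065 / 1167424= 0.18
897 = 897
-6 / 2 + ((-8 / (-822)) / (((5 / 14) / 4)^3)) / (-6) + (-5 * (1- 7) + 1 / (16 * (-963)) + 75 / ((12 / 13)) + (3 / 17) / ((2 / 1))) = 158581763749 / 1495218000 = 106.06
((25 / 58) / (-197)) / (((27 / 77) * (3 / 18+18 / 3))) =-1925 / 1902429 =-0.00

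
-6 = -6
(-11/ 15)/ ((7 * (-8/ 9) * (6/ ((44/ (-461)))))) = -121/ 64540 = -0.00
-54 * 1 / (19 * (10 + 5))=-0.19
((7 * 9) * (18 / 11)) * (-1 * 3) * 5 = -17010 / 11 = -1546.36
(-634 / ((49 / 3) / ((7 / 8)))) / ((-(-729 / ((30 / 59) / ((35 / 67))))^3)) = -190683742 / 2358553657992651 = -0.00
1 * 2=2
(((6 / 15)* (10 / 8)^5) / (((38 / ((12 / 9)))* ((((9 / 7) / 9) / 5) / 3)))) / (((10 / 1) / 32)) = 4375 / 304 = 14.39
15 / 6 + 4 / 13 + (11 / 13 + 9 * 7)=1733 / 26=66.65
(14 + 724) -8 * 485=-3142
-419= -419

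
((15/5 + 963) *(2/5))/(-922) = -0.42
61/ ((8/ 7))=427/ 8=53.38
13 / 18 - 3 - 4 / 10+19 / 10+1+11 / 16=131 / 144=0.91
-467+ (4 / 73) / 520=-467.00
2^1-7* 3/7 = -1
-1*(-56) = 56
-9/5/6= -0.30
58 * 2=116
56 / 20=14 / 5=2.80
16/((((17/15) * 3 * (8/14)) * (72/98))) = 1715/153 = 11.21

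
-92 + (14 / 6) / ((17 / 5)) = -4657 / 51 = -91.31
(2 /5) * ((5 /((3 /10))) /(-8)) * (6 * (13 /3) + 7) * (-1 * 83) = 2282.50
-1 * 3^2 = -9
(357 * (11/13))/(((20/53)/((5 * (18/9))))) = 208131/26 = 8005.04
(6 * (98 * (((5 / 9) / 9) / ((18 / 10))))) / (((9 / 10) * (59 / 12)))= 196000 / 43011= 4.56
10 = 10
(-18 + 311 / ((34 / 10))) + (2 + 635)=12078 / 17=710.47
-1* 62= -62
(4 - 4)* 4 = 0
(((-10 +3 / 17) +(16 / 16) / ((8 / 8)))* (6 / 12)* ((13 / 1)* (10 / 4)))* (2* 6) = -29250 / 17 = -1720.59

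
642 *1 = 642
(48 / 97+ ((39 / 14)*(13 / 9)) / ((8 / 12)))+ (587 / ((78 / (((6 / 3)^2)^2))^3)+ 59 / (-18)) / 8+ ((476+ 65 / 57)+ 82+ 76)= 7859607169163 / 12244390704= 641.89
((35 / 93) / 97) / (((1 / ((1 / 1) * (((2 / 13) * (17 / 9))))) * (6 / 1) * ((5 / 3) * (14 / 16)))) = 136 / 1055457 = 0.00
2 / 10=1 / 5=0.20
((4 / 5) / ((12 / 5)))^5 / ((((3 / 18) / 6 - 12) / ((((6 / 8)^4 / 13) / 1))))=-3 / 358592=-0.00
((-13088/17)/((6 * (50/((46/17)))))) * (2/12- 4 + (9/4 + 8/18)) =7.91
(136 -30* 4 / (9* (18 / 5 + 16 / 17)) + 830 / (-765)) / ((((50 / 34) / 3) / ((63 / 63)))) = 3897206 / 14475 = 269.24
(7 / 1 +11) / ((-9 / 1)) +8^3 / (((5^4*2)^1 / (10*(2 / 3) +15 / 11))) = 5318 / 4125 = 1.29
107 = 107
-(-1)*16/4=4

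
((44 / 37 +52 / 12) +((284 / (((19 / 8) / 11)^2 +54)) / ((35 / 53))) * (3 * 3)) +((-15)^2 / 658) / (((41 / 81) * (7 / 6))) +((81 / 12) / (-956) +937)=1014.71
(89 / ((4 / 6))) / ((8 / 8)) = 267 / 2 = 133.50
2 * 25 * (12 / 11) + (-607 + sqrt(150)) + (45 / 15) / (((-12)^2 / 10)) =-145793 / 264 + 5 * sqrt(6) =-540.00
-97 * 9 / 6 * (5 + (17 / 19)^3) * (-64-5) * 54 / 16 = 2656993833 / 13718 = 193686.68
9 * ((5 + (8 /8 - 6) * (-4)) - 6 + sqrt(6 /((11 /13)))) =194.97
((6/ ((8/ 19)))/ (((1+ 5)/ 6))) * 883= 12582.75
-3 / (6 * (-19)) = 1 / 38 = 0.03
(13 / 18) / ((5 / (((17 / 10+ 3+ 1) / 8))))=247 / 2400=0.10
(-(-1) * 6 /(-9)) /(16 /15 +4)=-0.13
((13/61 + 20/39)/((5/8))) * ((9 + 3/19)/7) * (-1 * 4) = -3205312/527345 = -6.08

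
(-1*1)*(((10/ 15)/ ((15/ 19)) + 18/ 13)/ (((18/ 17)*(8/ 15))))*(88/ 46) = -60962/ 8073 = -7.55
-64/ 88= -8/ 11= -0.73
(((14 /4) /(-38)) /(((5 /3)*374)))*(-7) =147 /142120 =0.00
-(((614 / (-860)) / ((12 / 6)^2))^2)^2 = -8882874001 / 8752130560000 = -0.00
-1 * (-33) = 33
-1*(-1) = 1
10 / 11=0.91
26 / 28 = 13 / 14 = 0.93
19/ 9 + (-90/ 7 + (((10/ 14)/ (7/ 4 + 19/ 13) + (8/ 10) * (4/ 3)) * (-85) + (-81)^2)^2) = 41620916.19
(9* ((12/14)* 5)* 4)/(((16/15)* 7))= 2025/98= 20.66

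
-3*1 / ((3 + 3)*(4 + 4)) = -1 / 16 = -0.06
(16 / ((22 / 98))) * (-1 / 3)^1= -23.76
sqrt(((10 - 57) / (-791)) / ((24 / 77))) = sqrt(350526) / 1356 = 0.44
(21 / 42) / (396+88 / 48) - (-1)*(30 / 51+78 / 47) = 4289449 / 1907213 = 2.25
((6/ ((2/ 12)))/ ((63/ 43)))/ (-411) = -172/ 2877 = -0.06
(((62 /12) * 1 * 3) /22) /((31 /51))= 1.16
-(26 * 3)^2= -6084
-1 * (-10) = 10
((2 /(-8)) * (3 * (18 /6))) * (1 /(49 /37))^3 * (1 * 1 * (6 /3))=-455877 /235298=-1.94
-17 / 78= -0.22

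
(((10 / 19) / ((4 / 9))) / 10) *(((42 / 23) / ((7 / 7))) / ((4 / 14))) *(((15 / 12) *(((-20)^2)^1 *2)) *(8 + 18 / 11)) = 35059500 / 4807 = 7293.43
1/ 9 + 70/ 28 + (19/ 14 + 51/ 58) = 17713/ 3654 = 4.85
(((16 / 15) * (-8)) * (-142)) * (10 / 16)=2272 / 3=757.33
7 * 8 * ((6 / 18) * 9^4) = 122472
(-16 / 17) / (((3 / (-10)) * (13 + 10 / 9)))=0.22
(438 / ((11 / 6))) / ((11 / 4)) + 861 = 114693 / 121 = 947.88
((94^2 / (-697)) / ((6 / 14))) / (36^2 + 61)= -0.02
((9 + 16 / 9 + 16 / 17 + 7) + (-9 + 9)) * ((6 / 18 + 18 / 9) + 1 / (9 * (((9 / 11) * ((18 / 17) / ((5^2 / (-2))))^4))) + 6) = 49534.16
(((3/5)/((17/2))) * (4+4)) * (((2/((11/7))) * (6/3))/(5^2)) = 1344/23375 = 0.06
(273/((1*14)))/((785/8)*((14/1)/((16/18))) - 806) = 624/23663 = 0.03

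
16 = 16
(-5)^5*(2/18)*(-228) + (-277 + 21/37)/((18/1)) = 26357386/333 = 79151.31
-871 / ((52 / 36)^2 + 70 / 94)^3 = -48058120879353 / 1252029430952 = -38.38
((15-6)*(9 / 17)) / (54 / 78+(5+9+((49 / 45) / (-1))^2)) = 2132325 / 7105796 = 0.30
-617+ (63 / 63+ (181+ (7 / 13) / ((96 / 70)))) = -271195 / 624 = -434.61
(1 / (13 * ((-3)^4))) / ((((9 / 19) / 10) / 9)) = 190 / 1053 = 0.18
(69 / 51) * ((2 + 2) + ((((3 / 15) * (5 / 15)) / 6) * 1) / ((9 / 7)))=4393 / 810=5.42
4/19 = 0.21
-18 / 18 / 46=-1 / 46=-0.02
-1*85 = -85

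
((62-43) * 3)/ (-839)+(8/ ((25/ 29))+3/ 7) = 1415486/ 146825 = 9.64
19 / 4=4.75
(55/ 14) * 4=110/ 7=15.71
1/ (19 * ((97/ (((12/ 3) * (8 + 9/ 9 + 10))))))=0.04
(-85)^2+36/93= 223987/31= 7225.39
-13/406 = -0.03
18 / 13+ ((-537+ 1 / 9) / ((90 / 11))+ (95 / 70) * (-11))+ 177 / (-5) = -8444491 / 73710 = -114.56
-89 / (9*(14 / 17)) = -1513 / 126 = -12.01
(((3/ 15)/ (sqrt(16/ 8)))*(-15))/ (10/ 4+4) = -3*sqrt(2)/ 13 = -0.33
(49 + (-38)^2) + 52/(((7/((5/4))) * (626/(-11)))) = 6541611/4382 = 1492.84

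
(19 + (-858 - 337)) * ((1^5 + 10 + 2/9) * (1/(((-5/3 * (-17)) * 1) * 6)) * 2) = -39592/255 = -155.26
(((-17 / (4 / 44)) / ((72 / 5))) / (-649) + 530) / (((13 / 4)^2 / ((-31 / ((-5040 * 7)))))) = 13959455 / 316599192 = 0.04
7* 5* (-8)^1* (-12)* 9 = 30240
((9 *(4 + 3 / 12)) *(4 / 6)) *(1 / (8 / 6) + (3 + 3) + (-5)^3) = -3015.38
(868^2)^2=567647723776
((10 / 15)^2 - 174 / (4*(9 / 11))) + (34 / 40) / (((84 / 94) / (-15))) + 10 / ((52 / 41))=-387259 / 6552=-59.11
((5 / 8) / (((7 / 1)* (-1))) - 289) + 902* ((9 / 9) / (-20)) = -93573 / 280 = -334.19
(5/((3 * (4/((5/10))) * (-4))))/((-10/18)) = 3/32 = 0.09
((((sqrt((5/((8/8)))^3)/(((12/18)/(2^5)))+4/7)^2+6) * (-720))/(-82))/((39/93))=6043143.10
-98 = -98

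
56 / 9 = 6.22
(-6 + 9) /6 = 1 /2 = 0.50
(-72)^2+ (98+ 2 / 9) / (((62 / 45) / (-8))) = 143024 / 31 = 4613.68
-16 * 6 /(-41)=96 /41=2.34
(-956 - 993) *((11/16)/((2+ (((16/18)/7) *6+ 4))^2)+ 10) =-6297396359/322624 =-19519.31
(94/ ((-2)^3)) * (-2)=47/ 2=23.50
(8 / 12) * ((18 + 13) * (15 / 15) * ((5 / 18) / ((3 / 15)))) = 775 / 27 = 28.70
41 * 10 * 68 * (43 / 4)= 299710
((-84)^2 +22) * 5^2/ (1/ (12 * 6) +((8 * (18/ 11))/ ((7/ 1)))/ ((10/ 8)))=4905054000/ 41857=117185.99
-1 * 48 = -48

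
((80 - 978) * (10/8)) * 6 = -6735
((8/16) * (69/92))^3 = 27/512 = 0.05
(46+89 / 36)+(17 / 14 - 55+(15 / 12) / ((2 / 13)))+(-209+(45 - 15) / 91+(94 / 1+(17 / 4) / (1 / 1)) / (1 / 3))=582415 / 6552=88.89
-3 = -3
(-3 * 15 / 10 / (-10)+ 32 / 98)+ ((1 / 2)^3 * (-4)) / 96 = 36283 / 47040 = 0.77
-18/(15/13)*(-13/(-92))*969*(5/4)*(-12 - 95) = 52567281/184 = 285691.74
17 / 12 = 1.42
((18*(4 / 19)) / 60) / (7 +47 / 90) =108 / 12863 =0.01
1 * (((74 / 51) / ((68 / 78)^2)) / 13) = 1443 / 9826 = 0.15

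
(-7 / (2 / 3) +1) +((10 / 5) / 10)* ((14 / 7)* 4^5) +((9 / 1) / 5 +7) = 408.90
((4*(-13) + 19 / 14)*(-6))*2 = 4254 / 7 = 607.71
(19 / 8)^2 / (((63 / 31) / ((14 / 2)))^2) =346921 / 5184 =66.92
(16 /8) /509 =2 /509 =0.00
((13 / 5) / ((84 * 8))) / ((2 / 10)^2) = 65 / 672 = 0.10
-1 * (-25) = 25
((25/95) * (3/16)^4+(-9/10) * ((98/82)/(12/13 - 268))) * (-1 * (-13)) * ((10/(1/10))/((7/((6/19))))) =6716327085/26311204864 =0.26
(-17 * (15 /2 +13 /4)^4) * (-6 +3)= 174358851 /256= 681089.26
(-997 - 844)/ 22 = -1841/ 22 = -83.68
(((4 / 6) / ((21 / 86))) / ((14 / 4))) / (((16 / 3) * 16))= 43 / 4704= 0.01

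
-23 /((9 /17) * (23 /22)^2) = -8228 /207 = -39.75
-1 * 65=-65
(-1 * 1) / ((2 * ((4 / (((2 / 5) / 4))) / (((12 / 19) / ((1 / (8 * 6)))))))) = -36 / 95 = -0.38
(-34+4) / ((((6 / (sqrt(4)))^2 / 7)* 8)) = -35 / 12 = -2.92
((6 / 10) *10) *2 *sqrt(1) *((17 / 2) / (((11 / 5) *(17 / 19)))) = 570 / 11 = 51.82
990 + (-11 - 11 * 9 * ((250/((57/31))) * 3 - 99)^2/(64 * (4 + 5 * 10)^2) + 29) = 7166684797/7485696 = 957.38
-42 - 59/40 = -43.48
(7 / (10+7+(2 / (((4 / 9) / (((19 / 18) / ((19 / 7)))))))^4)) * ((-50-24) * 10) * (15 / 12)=-1657600 / 6753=-245.46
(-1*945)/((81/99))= -1155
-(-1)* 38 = 38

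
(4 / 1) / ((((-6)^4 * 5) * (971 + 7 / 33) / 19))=209 / 17307000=0.00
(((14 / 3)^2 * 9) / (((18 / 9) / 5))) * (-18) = -8820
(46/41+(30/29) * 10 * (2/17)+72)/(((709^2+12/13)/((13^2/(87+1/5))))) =1650621479/5759090264282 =0.00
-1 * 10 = -10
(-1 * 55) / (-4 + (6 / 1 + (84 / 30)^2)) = -1375 / 246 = -5.59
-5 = -5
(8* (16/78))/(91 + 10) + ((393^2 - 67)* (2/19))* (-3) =-3648662972/74841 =-48752.19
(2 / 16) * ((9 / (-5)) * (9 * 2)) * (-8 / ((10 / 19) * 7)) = 1539 / 175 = 8.79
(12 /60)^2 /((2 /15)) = 3 /10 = 0.30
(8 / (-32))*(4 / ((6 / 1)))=-1 / 6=-0.17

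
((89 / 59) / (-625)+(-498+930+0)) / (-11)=-15929911 / 405625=-39.27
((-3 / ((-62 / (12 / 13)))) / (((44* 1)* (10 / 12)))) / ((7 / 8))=0.00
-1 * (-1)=1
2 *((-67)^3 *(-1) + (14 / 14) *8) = 601542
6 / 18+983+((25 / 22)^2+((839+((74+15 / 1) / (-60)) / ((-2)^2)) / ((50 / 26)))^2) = 832678330753009 / 4356000000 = 191156.64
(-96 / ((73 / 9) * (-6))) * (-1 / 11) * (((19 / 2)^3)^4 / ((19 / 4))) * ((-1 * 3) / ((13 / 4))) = 18831048174.23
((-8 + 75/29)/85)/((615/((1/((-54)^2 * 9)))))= -157/39785247900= -0.00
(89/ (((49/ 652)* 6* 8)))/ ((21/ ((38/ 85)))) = 275633/ 524790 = 0.53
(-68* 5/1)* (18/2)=-3060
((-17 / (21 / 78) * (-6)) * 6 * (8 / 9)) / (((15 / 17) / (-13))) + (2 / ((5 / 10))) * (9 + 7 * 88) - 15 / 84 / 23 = -37632269 / 1380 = -27269.76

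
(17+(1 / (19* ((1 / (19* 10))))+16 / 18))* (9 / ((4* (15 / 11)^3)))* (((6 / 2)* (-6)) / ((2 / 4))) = -334081 / 375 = -890.88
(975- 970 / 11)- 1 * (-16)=9931 / 11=902.82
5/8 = 0.62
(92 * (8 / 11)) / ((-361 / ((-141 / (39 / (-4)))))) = -138368 / 51623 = -2.68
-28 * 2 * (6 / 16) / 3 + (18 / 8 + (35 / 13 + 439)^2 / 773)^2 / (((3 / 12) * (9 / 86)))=84587585828876701 / 34132051538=2478244.99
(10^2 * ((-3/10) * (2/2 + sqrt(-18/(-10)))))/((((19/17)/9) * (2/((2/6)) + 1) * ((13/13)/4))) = -11016 * sqrt(5)/133 - 18360/133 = -323.25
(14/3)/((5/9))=42/5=8.40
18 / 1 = 18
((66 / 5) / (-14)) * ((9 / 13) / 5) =-0.13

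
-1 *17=-17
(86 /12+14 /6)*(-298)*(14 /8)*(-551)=10919167 /4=2729791.75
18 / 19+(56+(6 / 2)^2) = 1253 / 19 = 65.95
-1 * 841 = -841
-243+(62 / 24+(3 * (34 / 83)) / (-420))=-8381027 / 34860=-240.42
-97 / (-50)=97 / 50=1.94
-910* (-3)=2730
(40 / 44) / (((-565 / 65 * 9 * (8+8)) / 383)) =-24895 / 89496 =-0.28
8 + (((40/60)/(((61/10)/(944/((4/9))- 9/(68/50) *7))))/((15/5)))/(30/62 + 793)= 103249099/12754063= 8.10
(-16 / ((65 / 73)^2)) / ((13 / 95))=-1620016 / 10985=-147.48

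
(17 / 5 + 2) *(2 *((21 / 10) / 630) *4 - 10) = -6732 / 125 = -53.86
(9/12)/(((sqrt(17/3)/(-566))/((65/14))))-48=-875.94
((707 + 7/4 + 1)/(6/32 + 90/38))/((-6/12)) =-431528/777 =-555.38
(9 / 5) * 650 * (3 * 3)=10530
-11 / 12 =-0.92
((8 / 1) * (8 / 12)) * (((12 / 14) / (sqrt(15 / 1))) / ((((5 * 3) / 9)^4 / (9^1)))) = 7776 * sqrt(15) / 21875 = 1.38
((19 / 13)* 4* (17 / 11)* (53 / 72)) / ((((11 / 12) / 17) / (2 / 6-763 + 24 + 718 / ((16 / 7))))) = -2965233347 / 56628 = -52363.38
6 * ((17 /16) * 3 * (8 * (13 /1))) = 1989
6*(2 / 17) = 12 / 17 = 0.71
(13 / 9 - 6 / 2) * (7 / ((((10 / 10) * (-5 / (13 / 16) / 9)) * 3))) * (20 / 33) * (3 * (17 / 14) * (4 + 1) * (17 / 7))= 18785 / 132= 142.31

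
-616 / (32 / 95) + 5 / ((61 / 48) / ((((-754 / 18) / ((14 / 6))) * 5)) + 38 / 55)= -1635721285 / 898076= -1821.36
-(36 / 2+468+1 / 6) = -2917 / 6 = -486.17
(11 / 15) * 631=6941 / 15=462.73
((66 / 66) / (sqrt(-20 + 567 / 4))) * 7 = 14 * sqrt(487) / 487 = 0.63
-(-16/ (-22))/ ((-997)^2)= -8/ 10934099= -0.00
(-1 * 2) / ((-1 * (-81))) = -2 / 81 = -0.02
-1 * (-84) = 84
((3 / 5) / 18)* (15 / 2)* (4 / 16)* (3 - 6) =-3 / 16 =-0.19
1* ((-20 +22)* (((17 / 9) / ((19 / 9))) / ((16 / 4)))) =17 / 38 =0.45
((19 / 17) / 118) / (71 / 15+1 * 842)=285 / 25478206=0.00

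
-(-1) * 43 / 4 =43 / 4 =10.75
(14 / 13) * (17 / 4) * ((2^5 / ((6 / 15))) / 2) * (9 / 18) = 1190 / 13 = 91.54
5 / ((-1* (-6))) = 5 / 6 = 0.83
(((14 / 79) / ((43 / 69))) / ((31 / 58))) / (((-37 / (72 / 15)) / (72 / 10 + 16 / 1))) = -155981952 / 97408975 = -1.60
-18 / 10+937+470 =7026 / 5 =1405.20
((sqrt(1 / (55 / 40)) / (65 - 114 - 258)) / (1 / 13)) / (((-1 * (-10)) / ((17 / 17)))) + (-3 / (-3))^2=1 - 13 * sqrt(22) / 16885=1.00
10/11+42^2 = 1764.91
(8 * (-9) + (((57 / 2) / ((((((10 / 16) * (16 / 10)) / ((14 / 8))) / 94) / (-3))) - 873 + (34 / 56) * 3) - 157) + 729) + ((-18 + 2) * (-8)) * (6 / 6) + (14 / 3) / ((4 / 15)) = -100033 / 7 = -14290.43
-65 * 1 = -65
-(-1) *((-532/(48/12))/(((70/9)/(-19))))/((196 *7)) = 0.24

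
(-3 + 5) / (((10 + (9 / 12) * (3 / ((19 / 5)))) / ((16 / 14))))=1216 / 5635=0.22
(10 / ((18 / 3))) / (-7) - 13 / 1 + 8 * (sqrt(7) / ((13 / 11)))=-278 / 21 + 88 * sqrt(7) / 13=4.67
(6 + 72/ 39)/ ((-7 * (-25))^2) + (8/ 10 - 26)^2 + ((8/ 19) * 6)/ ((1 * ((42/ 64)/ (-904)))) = -21520797362/ 7564375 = -2845.02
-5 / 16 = -0.31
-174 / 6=-29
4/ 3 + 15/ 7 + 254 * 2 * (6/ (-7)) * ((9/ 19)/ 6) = -12329/ 399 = -30.90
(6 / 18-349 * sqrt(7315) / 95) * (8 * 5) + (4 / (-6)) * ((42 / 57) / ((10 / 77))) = 2722 / 285-2792 * sqrt(7315) / 19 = -12558.53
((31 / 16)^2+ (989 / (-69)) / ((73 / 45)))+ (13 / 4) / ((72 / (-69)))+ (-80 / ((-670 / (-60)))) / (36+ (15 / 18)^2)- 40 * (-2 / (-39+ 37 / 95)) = -47611105955963 / 4550205762816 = -10.46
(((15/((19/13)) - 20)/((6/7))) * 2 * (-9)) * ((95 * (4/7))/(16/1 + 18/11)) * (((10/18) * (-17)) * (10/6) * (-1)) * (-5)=-43243750/873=-49534.65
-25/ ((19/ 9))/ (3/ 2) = -150/ 19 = -7.89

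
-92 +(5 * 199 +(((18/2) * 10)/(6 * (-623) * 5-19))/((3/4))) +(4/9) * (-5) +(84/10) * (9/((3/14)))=1055387999/841905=1253.57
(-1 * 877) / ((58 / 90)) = -39465 / 29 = -1360.86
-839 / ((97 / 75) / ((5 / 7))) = -314625 / 679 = -463.37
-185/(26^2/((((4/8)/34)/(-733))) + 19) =37/6738905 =0.00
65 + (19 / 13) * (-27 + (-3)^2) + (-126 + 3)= -1096 / 13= -84.31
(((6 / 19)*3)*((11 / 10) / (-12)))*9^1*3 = -891 / 380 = -2.34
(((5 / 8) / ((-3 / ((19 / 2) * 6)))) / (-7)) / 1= 95 / 56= 1.70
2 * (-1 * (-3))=6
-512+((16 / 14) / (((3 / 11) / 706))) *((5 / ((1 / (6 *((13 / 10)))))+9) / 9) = 961792 / 63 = 15266.54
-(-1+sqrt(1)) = 0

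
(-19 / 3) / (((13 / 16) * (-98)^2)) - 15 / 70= -40283 / 187278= -0.22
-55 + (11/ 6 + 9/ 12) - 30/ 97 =-61373/ 1164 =-52.73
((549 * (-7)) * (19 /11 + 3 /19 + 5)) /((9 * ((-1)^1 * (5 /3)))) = 1843359 /1045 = 1763.98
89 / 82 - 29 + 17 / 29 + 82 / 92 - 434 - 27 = -13329943 / 27347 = -487.44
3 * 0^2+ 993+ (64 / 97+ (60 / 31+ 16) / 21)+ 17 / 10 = 629079169 / 631470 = 996.21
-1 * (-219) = 219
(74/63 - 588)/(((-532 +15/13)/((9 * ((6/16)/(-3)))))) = -240305/193228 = -1.24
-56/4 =-14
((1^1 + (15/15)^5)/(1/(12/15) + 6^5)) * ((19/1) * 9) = 1368/31109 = 0.04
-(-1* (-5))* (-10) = 50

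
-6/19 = -0.32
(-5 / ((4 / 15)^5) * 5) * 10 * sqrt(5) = -94921875 * sqrt(5) / 512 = -414554.23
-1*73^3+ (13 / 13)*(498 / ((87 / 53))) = -11272695 / 29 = -388713.62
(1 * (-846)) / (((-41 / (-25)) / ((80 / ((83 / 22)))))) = -37224000 / 3403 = -10938.58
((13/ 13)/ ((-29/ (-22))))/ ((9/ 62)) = 1364/ 261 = 5.23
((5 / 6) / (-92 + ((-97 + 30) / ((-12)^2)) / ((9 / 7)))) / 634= -540 / 37945217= -0.00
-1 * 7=-7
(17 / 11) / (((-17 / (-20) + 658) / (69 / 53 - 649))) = -11671520 / 7682191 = -1.52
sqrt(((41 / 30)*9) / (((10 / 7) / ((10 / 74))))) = sqrt(159285) / 370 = 1.08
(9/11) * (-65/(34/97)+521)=102681/374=274.55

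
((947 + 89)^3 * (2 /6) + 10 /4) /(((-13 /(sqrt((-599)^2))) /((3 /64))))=-1332097726873 /1664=-800539499.32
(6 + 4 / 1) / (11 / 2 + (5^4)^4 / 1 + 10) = 20 / 305175781281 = 0.00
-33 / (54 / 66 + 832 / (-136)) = 6171 / 991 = 6.23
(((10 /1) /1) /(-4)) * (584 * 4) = -5840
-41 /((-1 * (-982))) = -41 /982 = -0.04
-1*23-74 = -97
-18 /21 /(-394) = 3 /1379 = 0.00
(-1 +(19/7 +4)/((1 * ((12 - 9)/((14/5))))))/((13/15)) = 79/13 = 6.08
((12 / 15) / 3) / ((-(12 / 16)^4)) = -1024 / 1215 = -0.84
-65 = -65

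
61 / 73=0.84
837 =837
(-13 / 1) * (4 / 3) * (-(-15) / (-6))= 130 / 3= 43.33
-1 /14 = -0.07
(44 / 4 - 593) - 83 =-665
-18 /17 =-1.06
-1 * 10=-10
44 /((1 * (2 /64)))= 1408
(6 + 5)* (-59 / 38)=-649 / 38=-17.08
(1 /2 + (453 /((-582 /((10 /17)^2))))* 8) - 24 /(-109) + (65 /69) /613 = -370379078033 /258485172618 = -1.43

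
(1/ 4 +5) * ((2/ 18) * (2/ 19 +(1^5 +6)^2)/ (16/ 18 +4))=19593/ 3344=5.86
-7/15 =-0.47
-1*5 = -5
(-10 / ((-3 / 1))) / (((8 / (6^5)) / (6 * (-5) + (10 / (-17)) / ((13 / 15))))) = -21967200 / 221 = -99399.10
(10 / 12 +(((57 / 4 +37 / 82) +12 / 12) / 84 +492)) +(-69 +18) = 2029757 / 4592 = 442.02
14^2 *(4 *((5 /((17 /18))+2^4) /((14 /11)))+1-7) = 11941.18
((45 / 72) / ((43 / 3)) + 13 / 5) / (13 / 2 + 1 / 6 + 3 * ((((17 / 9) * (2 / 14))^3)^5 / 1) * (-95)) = 1481535087042266158018238498943 / 3736148421236451642648595895000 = 0.40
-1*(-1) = 1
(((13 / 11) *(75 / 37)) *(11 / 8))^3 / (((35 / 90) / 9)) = 75075609375 / 90770176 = 827.10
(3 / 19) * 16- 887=-16805 / 19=-884.47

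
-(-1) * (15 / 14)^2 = 225 / 196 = 1.15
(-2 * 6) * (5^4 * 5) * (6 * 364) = -81900000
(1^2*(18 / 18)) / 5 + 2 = 11 / 5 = 2.20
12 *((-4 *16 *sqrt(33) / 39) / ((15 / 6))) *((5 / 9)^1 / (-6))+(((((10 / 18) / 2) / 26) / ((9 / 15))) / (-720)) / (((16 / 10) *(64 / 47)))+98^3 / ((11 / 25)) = 256 *sqrt(33) / 351+2435666352524675 / 1138655232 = 2139076.92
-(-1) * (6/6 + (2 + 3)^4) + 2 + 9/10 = 628.90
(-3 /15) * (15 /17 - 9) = 138 /85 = 1.62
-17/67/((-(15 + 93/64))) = 1088/70551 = 0.02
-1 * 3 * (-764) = 2292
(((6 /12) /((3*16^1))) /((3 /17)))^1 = 17 /288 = 0.06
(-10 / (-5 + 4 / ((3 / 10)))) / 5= -6 / 25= -0.24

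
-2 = -2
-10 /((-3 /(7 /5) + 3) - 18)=0.58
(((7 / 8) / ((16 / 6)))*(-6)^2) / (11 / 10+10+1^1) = 945 / 968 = 0.98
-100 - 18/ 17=-1718/ 17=-101.06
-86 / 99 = -0.87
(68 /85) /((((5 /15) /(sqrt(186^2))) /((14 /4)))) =7812 /5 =1562.40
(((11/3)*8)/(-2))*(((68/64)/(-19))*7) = 1309/228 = 5.74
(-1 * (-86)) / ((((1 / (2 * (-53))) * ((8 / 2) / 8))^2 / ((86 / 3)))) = 332405824 / 3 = 110801941.33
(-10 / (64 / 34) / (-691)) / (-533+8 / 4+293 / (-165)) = -14025 / 971910848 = -0.00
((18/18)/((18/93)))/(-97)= -31/582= -0.05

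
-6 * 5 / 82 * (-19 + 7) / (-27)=-20 / 123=-0.16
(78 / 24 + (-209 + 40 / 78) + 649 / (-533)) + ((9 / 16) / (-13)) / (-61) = -322197233 / 1560624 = -206.45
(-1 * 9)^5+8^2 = -58985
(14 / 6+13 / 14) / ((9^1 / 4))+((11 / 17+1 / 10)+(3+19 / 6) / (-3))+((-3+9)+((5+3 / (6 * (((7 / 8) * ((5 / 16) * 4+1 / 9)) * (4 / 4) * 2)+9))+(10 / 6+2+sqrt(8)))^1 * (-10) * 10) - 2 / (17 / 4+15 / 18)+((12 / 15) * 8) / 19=-9091176193397 / 10408208265 - 200 * sqrt(2)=-1156.30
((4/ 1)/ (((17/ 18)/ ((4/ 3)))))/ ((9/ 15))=160/ 17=9.41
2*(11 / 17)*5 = 110 / 17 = 6.47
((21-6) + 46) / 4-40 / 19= 999 / 76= 13.14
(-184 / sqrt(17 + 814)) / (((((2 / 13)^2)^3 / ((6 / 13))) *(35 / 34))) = -145175563 *sqrt(831) / 19390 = -215832.19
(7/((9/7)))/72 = 49/648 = 0.08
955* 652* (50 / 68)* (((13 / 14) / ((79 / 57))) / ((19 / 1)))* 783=118838552625 / 9401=12641054.42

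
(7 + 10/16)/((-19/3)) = -183/152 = -1.20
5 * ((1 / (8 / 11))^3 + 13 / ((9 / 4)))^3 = 287629333411135 / 97844723712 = 2939.65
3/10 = 0.30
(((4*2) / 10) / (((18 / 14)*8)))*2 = 7 / 45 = 0.16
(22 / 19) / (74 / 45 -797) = -990 / 680029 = -0.00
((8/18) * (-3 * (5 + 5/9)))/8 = -25/27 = -0.93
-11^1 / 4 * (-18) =99 / 2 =49.50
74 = 74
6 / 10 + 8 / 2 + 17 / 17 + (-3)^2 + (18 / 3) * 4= 38.60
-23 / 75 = -0.31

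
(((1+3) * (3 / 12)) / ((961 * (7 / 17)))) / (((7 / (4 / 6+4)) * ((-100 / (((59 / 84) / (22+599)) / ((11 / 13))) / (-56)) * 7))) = 0.00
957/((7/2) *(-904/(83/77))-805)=-26477/103481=-0.26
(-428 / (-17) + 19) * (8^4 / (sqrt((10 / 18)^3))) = 83054592 * sqrt(5) / 425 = 436978.15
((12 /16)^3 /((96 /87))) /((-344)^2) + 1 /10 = 121179979 /1211760640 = 0.10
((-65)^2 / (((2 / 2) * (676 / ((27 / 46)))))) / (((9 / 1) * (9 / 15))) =0.68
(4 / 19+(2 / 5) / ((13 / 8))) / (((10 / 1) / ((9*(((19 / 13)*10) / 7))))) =5076 / 5915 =0.86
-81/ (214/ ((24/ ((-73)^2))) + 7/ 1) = -972/ 570287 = -0.00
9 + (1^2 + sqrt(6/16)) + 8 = sqrt(6)/4 + 18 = 18.61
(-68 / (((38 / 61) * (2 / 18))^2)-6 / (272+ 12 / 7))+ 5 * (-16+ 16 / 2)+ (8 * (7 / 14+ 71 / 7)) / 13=-447737539169 / 31471258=-14226.87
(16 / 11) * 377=6032 / 11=548.36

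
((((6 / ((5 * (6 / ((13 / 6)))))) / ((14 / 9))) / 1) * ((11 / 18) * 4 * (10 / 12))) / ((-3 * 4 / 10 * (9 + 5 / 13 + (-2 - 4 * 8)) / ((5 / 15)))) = 1859 / 290304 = 0.01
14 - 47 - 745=-778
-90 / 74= -45 / 37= -1.22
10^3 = 1000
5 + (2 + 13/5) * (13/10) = 549/50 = 10.98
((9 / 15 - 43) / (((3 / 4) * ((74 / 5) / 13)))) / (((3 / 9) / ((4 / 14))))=-11024 / 259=-42.56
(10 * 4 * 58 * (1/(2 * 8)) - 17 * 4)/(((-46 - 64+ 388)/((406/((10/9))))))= 140679/1390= 101.21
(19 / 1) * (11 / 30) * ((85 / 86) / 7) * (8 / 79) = 7106 / 71337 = 0.10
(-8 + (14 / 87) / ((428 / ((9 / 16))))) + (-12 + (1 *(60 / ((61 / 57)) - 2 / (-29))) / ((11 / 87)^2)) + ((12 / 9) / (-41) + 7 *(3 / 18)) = 104948083470097 / 30049054816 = 3492.56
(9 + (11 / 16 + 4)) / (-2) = -219 / 32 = -6.84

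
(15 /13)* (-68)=-1020 /13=-78.46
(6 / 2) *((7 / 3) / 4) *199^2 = 277207 / 4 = 69301.75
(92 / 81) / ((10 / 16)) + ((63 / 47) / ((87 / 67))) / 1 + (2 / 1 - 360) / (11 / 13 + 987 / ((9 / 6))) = 726912859 / 315200565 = 2.31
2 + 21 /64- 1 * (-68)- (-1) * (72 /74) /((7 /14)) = 171145 /2368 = 72.27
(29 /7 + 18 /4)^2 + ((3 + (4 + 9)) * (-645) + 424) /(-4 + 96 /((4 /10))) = 32.77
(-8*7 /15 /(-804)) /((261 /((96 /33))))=448 /8656065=0.00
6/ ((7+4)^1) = 6/ 11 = 0.55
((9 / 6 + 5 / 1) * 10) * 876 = 56940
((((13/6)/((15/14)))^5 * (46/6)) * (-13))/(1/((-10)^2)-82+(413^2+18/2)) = -324496715452/16414596023625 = -0.02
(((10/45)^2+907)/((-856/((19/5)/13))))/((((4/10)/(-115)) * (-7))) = -160534135/12619152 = -12.72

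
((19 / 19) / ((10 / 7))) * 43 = 301 / 10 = 30.10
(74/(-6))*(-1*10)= 370/3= 123.33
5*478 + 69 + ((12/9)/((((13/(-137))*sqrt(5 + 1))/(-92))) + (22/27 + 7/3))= 25208*sqrt(6)/117 + 66478/27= 2989.90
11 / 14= 0.79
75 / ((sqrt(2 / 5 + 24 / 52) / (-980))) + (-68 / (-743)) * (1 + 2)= 204 / 743 - 2625 * sqrt(910)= -79186.02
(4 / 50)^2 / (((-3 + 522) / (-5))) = -4 / 64875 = -0.00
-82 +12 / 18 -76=-472 / 3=-157.33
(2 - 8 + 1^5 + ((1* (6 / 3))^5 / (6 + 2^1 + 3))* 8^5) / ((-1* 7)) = -13617.16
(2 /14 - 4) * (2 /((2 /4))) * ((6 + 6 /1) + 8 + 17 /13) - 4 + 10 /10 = -30189 /91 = -331.75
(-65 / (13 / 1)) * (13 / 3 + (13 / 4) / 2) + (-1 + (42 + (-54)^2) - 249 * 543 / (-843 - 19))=31901527 / 10344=3084.06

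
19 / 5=3.80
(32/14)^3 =4096/343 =11.94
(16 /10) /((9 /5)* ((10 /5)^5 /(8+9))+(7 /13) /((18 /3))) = 10608 /23059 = 0.46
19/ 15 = 1.27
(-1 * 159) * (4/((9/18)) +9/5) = -1558.20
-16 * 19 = -304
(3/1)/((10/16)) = 24/5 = 4.80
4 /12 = 0.33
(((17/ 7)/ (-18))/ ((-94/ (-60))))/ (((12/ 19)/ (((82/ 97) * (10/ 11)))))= -331075/ 3159387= -0.10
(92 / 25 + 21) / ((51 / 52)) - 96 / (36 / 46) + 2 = -121766 / 1275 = -95.50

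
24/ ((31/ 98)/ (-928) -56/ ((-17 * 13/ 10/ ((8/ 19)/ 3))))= 27494917632/ 407038613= 67.55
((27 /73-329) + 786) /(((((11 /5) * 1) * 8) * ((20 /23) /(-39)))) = -7487259 /6424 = -1165.51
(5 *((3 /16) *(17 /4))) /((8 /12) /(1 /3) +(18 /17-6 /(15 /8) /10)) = 36125 /24832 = 1.45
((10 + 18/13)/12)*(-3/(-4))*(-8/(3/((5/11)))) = -370/429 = -0.86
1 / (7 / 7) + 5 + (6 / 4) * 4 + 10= 22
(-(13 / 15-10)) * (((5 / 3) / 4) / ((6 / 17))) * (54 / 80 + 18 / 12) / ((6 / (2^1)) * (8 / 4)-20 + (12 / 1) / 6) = -67541 / 34560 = -1.95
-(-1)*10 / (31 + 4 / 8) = 20 / 63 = 0.32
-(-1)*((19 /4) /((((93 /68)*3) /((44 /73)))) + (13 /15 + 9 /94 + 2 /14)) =120818681 /67007430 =1.80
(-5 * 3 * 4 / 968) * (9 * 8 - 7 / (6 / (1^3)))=-2125 / 484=-4.39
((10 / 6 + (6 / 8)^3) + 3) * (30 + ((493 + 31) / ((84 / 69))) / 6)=517.70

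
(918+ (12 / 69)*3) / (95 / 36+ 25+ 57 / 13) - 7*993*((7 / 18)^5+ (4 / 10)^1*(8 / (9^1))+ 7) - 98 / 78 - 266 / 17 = -1754024775110081737 / 34272678903840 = -51178.51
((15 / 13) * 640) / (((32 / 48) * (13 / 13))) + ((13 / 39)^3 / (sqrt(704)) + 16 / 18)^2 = 1108.48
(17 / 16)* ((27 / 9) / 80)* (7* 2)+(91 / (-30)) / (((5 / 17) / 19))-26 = -221.40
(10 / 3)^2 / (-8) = -25 / 18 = -1.39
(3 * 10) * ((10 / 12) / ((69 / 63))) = 525 / 23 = 22.83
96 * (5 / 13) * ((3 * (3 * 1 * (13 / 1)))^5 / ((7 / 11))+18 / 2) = 1272101717749.45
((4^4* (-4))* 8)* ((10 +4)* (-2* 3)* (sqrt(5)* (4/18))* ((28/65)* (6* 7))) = 179830784* sqrt(5)/65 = 6186367.04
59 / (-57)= -59 / 57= -1.04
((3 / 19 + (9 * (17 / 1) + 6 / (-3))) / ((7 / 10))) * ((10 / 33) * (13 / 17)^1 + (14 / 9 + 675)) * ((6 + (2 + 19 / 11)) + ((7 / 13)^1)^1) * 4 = 27441557000960 / 4572711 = 6001157.08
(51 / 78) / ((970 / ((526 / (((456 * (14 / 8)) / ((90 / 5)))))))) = 13413 / 1677130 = 0.01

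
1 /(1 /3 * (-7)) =-3 /7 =-0.43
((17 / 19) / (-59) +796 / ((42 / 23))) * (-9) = -30783831 / 7847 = -3923.01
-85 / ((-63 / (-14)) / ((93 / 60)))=-527 / 18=-29.28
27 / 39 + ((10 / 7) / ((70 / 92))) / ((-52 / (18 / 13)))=5319 / 8281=0.64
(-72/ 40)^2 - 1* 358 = -354.76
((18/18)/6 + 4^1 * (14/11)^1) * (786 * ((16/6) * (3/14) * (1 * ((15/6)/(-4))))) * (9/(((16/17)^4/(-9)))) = 1537628709285/10092544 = 152352.94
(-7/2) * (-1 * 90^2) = 28350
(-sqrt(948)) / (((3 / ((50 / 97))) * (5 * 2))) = -10 * sqrt(237) / 291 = -0.53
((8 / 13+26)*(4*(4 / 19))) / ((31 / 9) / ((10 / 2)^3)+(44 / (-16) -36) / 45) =-26.89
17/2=8.50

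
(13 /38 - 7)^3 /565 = -16194277 /31002680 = -0.52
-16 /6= -8 /3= -2.67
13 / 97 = 0.13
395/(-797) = -395/797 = -0.50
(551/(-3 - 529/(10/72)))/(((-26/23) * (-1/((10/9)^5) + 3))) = 3168250000/59699706417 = 0.05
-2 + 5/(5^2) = -9/5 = -1.80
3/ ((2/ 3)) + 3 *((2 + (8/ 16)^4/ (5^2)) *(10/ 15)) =1701/ 200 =8.50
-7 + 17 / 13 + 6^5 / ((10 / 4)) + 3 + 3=202196 / 65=3110.71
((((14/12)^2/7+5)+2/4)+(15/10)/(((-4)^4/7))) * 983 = 25979707/4608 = 5637.96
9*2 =18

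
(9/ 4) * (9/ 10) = 81/ 40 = 2.02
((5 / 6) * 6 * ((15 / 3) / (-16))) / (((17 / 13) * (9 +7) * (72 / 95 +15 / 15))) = -0.04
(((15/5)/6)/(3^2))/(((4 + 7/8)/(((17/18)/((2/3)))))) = 17/1053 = 0.02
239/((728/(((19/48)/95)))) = 239/174720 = 0.00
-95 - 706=-801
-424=-424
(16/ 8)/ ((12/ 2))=0.33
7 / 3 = 2.33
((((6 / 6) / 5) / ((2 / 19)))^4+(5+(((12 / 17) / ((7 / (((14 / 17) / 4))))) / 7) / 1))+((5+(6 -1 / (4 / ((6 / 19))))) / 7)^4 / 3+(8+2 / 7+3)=31.30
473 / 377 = 1.25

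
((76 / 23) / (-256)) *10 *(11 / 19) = -55 / 736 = -0.07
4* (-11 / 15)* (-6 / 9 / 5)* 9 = 88 / 25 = 3.52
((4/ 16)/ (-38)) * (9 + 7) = -2/ 19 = -0.11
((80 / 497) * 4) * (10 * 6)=19200 / 497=38.63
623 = 623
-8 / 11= -0.73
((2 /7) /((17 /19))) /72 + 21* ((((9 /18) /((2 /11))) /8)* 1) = 247553 /34272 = 7.22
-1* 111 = -111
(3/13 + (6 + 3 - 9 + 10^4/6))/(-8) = -65009/312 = -208.36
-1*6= -6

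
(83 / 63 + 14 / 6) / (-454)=-115 / 14301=-0.01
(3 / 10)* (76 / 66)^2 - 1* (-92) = 167702 / 1815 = 92.40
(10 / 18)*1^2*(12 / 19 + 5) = 535 / 171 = 3.13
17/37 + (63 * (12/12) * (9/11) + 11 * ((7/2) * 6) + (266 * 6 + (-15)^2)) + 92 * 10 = 1230770/407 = 3024.00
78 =78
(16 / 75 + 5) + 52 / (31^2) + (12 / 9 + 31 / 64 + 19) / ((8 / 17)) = 1826856037 / 36902400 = 49.51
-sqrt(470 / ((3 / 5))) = -5* sqrt(282) / 3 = -27.99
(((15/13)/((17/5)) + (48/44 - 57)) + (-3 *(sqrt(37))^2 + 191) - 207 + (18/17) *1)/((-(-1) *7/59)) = -26033927/17017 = -1529.88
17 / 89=0.19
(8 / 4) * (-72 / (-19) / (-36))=-4 / 19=-0.21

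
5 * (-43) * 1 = -215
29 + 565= 594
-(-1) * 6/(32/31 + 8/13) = 3.64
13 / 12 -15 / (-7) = 3.23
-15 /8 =-1.88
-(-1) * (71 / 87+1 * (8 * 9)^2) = 451079 / 87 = 5184.82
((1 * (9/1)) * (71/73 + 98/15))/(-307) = -24657/112055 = -0.22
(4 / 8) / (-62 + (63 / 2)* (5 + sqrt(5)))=191 / 16636 - 63* sqrt(5) / 16636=0.00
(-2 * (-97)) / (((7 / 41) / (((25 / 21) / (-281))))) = -4.81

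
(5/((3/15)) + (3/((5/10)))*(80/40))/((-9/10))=-370/9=-41.11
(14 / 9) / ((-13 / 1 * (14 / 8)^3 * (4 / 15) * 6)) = -80 / 5733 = -0.01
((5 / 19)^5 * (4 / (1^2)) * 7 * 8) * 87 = 60900000 / 2476099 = 24.60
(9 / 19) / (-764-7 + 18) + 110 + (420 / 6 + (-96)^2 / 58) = 46869645 / 138301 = 338.90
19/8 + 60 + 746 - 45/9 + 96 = 7195/8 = 899.38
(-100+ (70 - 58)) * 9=-792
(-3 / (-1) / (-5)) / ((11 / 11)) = -0.60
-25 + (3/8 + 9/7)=-1307/56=-23.34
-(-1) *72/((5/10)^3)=576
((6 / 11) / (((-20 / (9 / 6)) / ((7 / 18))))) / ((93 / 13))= -0.00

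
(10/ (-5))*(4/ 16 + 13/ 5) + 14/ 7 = -37/ 10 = -3.70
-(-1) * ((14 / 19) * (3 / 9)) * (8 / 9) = 112 / 513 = 0.22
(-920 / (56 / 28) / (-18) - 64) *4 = -153.78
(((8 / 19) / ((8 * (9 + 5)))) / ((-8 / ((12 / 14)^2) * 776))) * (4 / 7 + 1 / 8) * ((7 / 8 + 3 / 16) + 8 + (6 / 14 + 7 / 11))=-0.00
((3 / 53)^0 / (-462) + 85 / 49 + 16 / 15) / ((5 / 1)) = 45263 / 80850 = 0.56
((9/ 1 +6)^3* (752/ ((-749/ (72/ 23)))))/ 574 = -91368000/ 4944149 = -18.48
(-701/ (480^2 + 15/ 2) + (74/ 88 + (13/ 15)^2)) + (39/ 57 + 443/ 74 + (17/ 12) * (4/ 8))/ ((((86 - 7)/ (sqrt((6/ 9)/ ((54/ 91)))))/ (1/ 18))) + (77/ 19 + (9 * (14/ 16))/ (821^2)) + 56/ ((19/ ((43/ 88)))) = 124499 * sqrt(91)/ 215927856 + 55167699309755413/ 7790053741648200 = 7.09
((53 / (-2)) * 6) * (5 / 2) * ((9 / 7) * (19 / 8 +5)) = -422145 / 112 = -3769.15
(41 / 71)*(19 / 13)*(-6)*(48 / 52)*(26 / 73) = -112176 / 67379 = -1.66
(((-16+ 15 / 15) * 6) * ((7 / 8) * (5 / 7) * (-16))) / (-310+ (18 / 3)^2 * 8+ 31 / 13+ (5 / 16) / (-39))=-112320 / 2449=-45.86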